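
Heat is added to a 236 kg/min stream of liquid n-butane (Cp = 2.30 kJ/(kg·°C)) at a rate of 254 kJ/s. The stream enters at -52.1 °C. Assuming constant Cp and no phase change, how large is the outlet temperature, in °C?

Q = 254 kJ/s = 15240 kJ/min
ΔT = Q/(ṁ·Cp) = 15240/(236×2.30) = 28.077 K
T_out = -52.1 + 28.077 = -24.023 °C

T_out = -24.0 °C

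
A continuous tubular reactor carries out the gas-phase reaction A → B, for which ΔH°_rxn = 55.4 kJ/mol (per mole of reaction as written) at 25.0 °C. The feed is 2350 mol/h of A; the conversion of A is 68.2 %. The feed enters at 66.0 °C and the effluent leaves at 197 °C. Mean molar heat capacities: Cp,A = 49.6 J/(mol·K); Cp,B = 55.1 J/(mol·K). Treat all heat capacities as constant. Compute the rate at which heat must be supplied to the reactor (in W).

Q_in = 29300 W

Extent of reaction ξ = 0.682 × 2350 = 1602.7 mol/h
Reaction term: ξ·ΔH°_rxn = 1602.7 × 55.4 = 88790 kJ/h
Sensible, feed 66.0→25 °C: -4779 kJ/h
Outlet flows (mol/h): A 747.3, B 1602.7
Sensible, products 25→197 °C: 21564 kJ/h
Q = ΔH = 105580 kJ/h = 29.326 kW
Heat supplied = 29326 W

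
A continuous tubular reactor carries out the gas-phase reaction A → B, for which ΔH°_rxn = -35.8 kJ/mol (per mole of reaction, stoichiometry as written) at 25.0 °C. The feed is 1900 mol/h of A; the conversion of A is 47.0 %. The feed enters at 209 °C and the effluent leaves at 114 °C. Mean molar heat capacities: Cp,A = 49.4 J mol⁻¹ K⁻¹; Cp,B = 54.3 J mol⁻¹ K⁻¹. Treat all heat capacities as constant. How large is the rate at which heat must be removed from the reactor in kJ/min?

Extent of reaction ξ = 0.470 × 1900 = 893 mol/h
Reaction term: ξ·ΔH°_rxn = 893 × -35.8 = -31969 kJ/h
Sensible, feed 209→25 °C: -17270 kJ/h
Outlet flows (mol/h): A 1007, B 893
Sensible, products 25→114 °C: 8743 kJ/h
Q = ΔH = -40497 kJ/h = -11.249 kW
Heat removed = 674.94 kJ/min

Q_out = 675 kJ/min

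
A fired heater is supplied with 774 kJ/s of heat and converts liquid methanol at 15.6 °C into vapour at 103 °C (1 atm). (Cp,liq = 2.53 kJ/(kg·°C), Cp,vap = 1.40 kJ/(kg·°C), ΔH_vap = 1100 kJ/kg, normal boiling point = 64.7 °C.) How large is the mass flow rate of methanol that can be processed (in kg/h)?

Δh = 2.53×(64.7−15.6) + 1100 + 1.40×(103−64.7) = 1277.8 kJ/kg
Q = 774 kJ/s = 774 kJ/s = 2.7864e+06 kJ/h
ṁ = Q/Δh = 2.7864e+06 / 1277.8 = 2180.5 kg/h

ṁ = 2180 kg/h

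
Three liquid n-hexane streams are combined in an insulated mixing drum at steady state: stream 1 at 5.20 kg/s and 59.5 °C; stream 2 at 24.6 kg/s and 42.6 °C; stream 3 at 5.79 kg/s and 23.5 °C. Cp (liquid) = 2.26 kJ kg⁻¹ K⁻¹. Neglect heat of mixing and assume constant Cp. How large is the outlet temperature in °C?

T_out = 42.0 °C

Adiabatic, steady state ⇒ Σ ṁᵢCp,ᵢ(T_out − Tᵢ) = 0
T_out = Σ ṁᵢCp,ᵢTᵢ / Σ ṁᵢCp,ᵢ
      = 3375.1 / 80.433 = 41.962 °C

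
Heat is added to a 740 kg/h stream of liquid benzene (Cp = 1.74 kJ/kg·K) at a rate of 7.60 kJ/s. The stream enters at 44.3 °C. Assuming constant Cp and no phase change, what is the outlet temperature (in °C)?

Q = 7.60 kJ/s = 27360 kJ/h
ΔT = Q/(ṁ·Cp) = 27360/(740×1.74) = 21.249 K
T_out = 44.3 + 21.249 = 65.549 °C

T_out = 65.5 °C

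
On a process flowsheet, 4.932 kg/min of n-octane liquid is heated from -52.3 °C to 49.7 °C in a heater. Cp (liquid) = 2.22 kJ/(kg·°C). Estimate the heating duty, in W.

Q = 18600 W

Q = ṁ·Cp·ΔT = 4.932 × 2.22 × (49.7 − -52.3) = 1116.8 kJ/min
Converting: 1116.8 / 60 s = 18.613 kW
Heating duty = 18613 W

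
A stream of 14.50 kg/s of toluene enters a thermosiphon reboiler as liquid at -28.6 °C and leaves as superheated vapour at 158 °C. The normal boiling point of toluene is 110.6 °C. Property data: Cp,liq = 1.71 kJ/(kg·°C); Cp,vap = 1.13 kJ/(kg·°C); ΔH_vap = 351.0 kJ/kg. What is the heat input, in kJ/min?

Q = 559000 kJ/min

liquid -28.6→110.6 °C: 238.03 kJ/kg
vaporisation at 110.6 °C: 351 kJ/kg
vapour 110.6→158 °C: 53.562 kJ/kg
Δh = 238.03 + 351 + 53.562 = 642.59 kJ/kg
Q = ṁ·Δh = 14.50 kg/s × 642.59 kJ/kg = 9317.6 kJ/s
|Q| = 9317.6 kW = 559060 kJ/min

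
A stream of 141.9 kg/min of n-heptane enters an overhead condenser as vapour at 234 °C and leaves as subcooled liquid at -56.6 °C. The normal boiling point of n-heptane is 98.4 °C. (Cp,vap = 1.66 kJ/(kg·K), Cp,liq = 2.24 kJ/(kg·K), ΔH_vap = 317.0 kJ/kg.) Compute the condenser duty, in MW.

vapour 234→98.4 °C: -225.1 kJ/kg
condensation at 98.4 °C: -317 kJ/kg
liquid 98.4→-56.6 °C: -347.2 kJ/kg
Δh = -225.1 + -317 + -347.2 = -889.3 kJ/kg
Q = ṁ·Δh = 141.9 kg/min × -889.3 kJ/kg = -126190 kJ/min
|Q| = 2103.2 kW = 2.1032 MW

Q_c = 2.10 MW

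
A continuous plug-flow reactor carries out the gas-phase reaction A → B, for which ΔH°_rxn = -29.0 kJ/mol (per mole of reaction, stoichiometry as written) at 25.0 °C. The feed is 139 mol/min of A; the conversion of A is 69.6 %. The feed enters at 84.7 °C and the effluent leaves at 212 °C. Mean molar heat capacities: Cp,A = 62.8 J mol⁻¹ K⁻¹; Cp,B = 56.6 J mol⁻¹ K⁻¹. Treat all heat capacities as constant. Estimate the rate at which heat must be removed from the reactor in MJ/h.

Extent of reaction ξ = 0.696 × 139 = 96.744 mol/min
Reaction term: ξ·ΔH°_rxn = 96.744 × -29.0 = -2805.6 kJ/min
Sensible, feed 84.7→25 °C: -521.13 kJ/min
Outlet flows (mol/min): A 42.256, B 96.744
Sensible, products 25→212 °C: 1520.2 kJ/min
Q = ΔH = -1806.5 kJ/min = -30.109 kW
Heat removed = 108.39 MJ/h

Q_out = 108 MJ/h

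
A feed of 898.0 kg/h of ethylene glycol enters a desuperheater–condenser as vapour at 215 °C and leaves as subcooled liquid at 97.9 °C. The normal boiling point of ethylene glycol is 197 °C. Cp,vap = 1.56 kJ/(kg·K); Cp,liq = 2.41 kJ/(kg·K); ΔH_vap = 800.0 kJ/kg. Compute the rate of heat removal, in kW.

vapour 215→197 °C: -28.08 kJ/kg
condensation at 197 °C: -800 kJ/kg
liquid 197→97.9 °C: -238.83 kJ/kg
Δh = -28.08 + -800 + -238.83 = -1066.9 kJ/kg
Q = ṁ·Δh = 898.0 kg/h × -1066.9 kJ/kg = -958090 kJ/h
|Q| = 266.14 kW

Q_c = 266 kW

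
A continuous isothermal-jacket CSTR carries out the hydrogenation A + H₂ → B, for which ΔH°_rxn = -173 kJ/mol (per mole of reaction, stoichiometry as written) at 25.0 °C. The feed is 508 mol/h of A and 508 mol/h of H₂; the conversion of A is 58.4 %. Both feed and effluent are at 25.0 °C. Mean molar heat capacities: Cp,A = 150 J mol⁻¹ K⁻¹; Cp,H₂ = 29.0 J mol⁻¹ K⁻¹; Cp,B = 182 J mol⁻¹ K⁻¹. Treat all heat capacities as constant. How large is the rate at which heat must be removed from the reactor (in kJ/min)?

Extent of reaction ξ = 0.584 × 508 = 296.67 mol/h
Reaction term: ξ·ΔH°_rxn = 296.67 × -173 = -51324 kJ/h
Q = ΔH = -51324 kJ/h = -14.257 kW
Heat removed = 855.4 kJ/min

Q_out = 855 kJ/min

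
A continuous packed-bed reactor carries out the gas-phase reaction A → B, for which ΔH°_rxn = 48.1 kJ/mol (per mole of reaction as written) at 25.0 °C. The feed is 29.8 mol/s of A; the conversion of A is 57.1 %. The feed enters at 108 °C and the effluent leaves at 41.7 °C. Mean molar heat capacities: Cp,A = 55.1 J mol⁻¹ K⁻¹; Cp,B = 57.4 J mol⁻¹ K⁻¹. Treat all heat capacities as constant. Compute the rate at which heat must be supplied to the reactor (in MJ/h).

Extent of reaction ξ = 0.571 × 29.8 = 17.016 mol/s
Reaction term: ξ·ΔH°_rxn = 17.016 × 48.1 = 818.46 kJ/s
Sensible, feed 108→25 °C: -136.28 kJ/s
Outlet flows (mol/s): A 12.784, B 17.016
Sensible, products 25→41.7 °C: 28.075 kJ/s
Q = ΔH = 710.25 kJ/s = 710.25 kW
Heat supplied = 2556.9 MJ/h

Q_in = 2560 MJ/h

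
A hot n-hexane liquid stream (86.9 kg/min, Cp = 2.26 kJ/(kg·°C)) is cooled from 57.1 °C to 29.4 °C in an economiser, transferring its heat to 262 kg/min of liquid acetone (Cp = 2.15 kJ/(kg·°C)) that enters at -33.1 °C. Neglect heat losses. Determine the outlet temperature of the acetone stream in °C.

T_c,out = -23.4 °C

Heat released by hot stream: Q = 86.9 × 2.26 × (57.1 − 29.4) = 5440.1 kJ/min
Energy balance on cold side (adiabatic exchanger): Q = ṁ_c·Cp_c·(T_c,out − T_c,in)
T_c,out = -33.1 + 5440.1/(262 × 2.15) = -23.442 °C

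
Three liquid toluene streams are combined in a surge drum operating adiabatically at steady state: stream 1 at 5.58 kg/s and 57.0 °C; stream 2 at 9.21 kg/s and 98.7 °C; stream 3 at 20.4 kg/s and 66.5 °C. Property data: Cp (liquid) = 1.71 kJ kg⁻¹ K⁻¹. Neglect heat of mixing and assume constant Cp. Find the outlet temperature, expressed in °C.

T_out = 73.4 °C

Energy balance with Q = 0: Σ ṁᵢCp,ᵢ(T_out − Tᵢ) = 0
Σ ṁᵢCp,ᵢTᵢ = 5.58×1.71×57.0 + 9.21×1.71×98.7 + 20.4×1.71×66.5 = 4418.1
Σ ṁᵢCp,ᵢ = 5.58×1.71 + 9.21×1.71 + 20.4×1.71 = 60.175
T_out = 4418.1 / 60.175 = 73.421 °C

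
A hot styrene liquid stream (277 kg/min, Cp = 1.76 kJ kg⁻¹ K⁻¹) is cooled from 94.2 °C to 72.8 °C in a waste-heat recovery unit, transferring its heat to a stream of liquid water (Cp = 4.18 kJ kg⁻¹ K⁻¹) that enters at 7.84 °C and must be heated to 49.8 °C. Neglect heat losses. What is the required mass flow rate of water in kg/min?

Heat released by hot stream: Q = 277 × 1.76 × (94.2 − 72.8) = 10433 kJ/min
Energy balance on cold side (adiabatic exchanger): Q = ṁ_c·Cp_c·(T_c,out − T_c,in)
ṁ_c = 10433 / [4.18 × (49.8 − 7.84)] = 59.483 kg/min

ṁ_c = 59.5 kg/min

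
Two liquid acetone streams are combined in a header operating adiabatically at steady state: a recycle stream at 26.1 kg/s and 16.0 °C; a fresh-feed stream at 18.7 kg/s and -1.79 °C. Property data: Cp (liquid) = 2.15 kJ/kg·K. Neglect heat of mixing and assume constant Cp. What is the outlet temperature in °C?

T_out = 8.57 °C

No heat crosses the boundary, so H_out = H_in.
Σ ṁᵢCp,ᵢTᵢ = 26.1×2.15×16.0 + 18.7×2.15×-1.79 = 825.87
Σ ṁᵢCp,ᵢ = 26.1×2.15 + 18.7×2.15 = 96.32
T_out = 825.87 / 96.32 = 8.5743 °C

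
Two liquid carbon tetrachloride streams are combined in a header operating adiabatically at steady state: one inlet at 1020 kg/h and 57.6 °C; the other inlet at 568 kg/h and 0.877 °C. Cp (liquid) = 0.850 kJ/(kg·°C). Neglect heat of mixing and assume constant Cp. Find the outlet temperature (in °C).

Energy balance with Q = 0: Σ ṁᵢCp,ᵢ(T_out − Tᵢ) = 0
T_out = Σ ṁᵢCp,ᵢTᵢ / Σ ṁᵢCp,ᵢ
      = 50363 / 1349.8 = 37.311 °C

T_out = 37.3 °C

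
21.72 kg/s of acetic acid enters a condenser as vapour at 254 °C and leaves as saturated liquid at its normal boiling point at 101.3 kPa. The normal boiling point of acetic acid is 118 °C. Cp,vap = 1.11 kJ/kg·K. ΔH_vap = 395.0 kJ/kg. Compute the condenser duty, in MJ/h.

vapour 254→118 °C: -150.96 kJ/kg
condensation at 118 °C: -395 kJ/kg
Δh = -150.96 + -395 = -545.96 kJ/kg
Q = ṁ·Δh = 21.72 kg/s × -545.96 kJ/kg = -11858 kJ/s
|Q| = 11858 kW = 42690 MJ/h

Q_c = 42700 MJ/h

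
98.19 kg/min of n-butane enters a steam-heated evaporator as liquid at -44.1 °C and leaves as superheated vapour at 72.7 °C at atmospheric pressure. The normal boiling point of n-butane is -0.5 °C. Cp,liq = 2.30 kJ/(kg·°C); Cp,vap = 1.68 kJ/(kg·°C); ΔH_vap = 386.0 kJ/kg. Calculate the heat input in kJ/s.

Q = 997 kJ/s

liquid -44.1→-0.5 °C: 100.28 kJ/kg
vaporisation at -0.5 °C: 386 kJ/kg
vapour -0.5→72.7 °C: 122.98 kJ/kg
Δh = 100.28 + 386 + 122.98 = 609.26 kJ/kg
Q = ṁ·Δh = 98.19 kg/min × 609.26 kJ/kg = 59823 kJ/min
|Q| = 997.05 kW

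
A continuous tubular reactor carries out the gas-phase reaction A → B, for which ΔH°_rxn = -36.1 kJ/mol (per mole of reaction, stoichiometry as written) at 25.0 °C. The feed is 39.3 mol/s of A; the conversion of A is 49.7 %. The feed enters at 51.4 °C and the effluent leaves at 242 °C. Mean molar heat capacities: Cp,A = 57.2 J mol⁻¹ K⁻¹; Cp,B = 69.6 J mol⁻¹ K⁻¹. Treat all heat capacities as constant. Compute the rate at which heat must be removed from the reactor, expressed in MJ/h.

Q_out = 807 MJ/h

Extent of reaction ξ = 0.497 × 39.3 = 19.532 mol/s
Reaction term: ξ·ΔH°_rxn = 19.532 × -36.1 = -705.11 kJ/s
Sensible, feed 51.4→25 °C: -59.346 kJ/s
Outlet flows (mol/s): A 19.768, B 19.532
Sensible, products 25→242 °C: 540.36 kJ/s
Q = ΔH = -224.09 kJ/s = -224.09 kW
Heat removed = 806.73 MJ/h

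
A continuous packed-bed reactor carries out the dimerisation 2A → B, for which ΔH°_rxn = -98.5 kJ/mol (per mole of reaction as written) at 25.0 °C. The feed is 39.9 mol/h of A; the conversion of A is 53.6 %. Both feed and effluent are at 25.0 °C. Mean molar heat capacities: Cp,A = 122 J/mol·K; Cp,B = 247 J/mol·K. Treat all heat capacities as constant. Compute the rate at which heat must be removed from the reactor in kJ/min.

Extent of reaction ξ = 0.536 × 39.9 / 2 = 10.693 mol/h
Reaction term: ξ·ΔH°_rxn = 10.693 × -98.5 = -1053.3 kJ/h
Q = ΔH = -1053.3 kJ/h = -0.29258 kW
Heat removed = 17.555 kJ/min

Q_out = 17.6 kJ/min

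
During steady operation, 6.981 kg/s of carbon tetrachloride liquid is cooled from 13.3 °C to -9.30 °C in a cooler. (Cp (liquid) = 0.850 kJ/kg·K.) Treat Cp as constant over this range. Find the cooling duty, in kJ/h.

Q_c = 483000 kJ/h

Q = ṁ·Cp·ΔT = 6.981 × 0.850 × (-9.30 − 13.3) = -134.11 kJ/s
Cooling duty = 482780 kJ/h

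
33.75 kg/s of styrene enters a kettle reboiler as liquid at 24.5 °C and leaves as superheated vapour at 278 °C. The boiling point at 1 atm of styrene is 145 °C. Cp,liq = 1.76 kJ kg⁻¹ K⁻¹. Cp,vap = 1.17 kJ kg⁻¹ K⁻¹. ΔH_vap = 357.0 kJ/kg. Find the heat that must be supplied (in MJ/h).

Q = 88000 MJ/h

liquid 24.5→145 °C: 212.08 kJ/kg
vaporisation at 145 °C: 357 kJ/kg
vapour 145→278 °C: 155.61 kJ/kg
Δh = 212.08 + 357 + 155.61 = 724.69 kJ/kg
Q = ṁ·Δh = 33.75 kg/s × 724.69 kJ/kg = 24458 kJ/s
|Q| = 24458 kW = 88050 MJ/h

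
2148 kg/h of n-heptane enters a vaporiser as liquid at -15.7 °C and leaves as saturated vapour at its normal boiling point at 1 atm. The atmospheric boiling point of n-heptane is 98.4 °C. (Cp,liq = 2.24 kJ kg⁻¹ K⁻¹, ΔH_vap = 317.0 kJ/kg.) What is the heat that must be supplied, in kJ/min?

Q = 20500 kJ/min

liquid -15.7→98.4 °C: 255.58 kJ/kg
vaporisation at 98.4 °C: 317 kJ/kg
Δh = 255.58 + 317 = 572.58 kJ/kg
Q = ṁ·Δh = 2148 kg/h × 572.58 kJ/kg = 1.2299e+06 kJ/h
|Q| = 341.64 kW = 20499 kJ/min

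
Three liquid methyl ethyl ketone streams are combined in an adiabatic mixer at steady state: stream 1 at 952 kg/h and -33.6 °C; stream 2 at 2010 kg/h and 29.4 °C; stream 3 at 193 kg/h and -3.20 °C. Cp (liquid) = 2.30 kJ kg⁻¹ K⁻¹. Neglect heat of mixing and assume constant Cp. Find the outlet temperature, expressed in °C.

Adiabatic, steady state ⇒ Σ ṁᵢCp,ᵢ(T_out − Tᵢ) = 0
Σ ṁᵢCp,ᵢTᵢ = 952×2.30×-33.6 + 2010×2.30×29.4 + 193×2.30×-3.20 = 60925
Σ ṁᵢCp,ᵢ = 952×2.30 + 2010×2.30 + 193×2.30 = 7256.5
T_out = 60925 / 7256.5 = 8.3959 °C

T_out = 8.40 °C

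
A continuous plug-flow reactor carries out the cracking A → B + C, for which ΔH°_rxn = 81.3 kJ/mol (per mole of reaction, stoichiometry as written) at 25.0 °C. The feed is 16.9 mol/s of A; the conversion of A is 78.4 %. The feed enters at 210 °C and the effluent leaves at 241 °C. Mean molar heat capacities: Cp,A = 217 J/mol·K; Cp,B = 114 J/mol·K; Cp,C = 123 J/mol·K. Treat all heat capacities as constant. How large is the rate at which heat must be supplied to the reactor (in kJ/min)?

Extent of reaction ξ = 0.784 × 16.9 = 13.25 mol/s
Reaction term: ξ·ΔH°_rxn = 13.25 × 81.3 = 1077.2 kJ/s
Sensible, feed 210→25 °C: -678.45 kJ/s
Outlet flows (mol/s): A 3.6504, B 13.25, C 13.25
Sensible, products 25→241 °C: 849.38 kJ/s
Q = ΔH = 1248.1 kJ/s = 1248.1 kW
Heat supplied = 74887 kJ/min

Q_in = 74900 kJ/min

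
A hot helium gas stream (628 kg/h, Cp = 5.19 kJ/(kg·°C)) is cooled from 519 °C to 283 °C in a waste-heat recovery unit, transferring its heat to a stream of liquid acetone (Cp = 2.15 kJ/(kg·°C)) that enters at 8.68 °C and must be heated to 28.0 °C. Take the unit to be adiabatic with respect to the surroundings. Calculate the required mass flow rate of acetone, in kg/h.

Heat released by hot stream: Q = 628 × 5.19 × (519 − 283) = 769200 kJ/h
Energy balance on cold side (adiabatic exchanger): Q = ṁ_c·Cp_c·(T_c,out − T_c,in)
ṁ_c = 769200 / [2.15 × (28.0 − 8.68)] = 18518 kg/h

ṁ_c = 18500 kg/h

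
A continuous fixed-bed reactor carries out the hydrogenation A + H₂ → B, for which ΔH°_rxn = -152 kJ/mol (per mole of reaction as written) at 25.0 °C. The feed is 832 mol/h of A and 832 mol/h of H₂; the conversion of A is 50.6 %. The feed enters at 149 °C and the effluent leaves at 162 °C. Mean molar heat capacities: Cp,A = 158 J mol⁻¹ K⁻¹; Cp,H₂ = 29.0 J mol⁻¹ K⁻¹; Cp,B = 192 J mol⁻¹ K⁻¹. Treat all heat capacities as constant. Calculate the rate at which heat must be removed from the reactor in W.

Q_out = 17100 W

Extent of reaction ξ = 0.506 × 832 = 420.99 mol/h
Reaction term: ξ·ΔH°_rxn = 420.99 × -152 = -63991 kJ/h
Sensible, feed 149→25 °C: -19292 kJ/h
Outlet flows (mol/h): A 411.01, H₂ 411.01, B 420.99
Sensible, products 25→162 °C: 21603 kJ/h
Q = ΔH = -61680 kJ/h = -17.133 kW
Heat removed = 17133 W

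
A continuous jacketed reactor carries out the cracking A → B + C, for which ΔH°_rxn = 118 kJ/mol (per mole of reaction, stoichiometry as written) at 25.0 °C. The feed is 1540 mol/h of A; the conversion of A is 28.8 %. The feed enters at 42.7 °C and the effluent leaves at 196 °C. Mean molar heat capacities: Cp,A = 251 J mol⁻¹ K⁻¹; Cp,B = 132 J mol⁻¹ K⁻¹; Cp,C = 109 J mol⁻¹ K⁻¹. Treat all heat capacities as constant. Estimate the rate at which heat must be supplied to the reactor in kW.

Extent of reaction ξ = 0.288 × 1540 = 443.52 mol/h
Reaction term: ξ·ΔH°_rxn = 443.52 × 118 = 52335 kJ/h
Sensible, feed 42.7→25 °C: -6841.8 kJ/h
Outlet flows (mol/h): A 1096.5, B 443.52, C 443.52
Sensible, products 25→196 °C: 65340 kJ/h
Q = ΔH = 110830 kJ/h = 30.787 kW
Heat supplied = 30.787 kW

Q_in = 30.8 kW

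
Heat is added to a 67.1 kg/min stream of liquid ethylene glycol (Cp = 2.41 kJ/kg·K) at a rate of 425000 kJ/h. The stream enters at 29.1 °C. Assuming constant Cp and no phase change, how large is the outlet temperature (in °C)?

T_out = 72.9 °C

Q = 425000 kJ/h = 7083.3 kJ/min
ΔT = Q/(ṁ·Cp) = 7083.3/(67.1×2.41) = 43.802 K
T_out = 29.1 + 43.802 = 72.902 °C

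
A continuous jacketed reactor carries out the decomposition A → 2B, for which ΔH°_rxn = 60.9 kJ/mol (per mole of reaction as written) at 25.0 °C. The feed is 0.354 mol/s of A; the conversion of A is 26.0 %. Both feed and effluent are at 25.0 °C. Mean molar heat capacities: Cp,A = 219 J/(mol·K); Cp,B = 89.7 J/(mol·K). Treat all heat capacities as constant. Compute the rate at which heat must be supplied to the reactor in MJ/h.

Q_in = 20.2 MJ/h

Extent of reaction ξ = 0.260 × 0.354 = 0.09204 mol/s
Reaction term: ξ·ΔH°_rxn = 0.09204 × 60.9 = 5.6052 kJ/s
Q = ΔH = 5.6052 kJ/s = 5.6052 kW
Heat supplied = 20.179 MJ/h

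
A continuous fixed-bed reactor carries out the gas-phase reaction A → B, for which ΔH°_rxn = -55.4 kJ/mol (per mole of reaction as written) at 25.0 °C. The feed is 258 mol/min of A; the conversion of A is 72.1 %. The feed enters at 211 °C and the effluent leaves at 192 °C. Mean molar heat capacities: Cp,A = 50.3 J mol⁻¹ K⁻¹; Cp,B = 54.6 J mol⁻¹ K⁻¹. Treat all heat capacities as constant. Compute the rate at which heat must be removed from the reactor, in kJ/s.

Extent of reaction ξ = 0.721 × 258 = 186.02 mol/min
Reaction term: ξ·ΔH°_rxn = 186.02 × -55.4 = -10305 kJ/min
Sensible, feed 211→25 °C: -2413.8 kJ/min
Outlet flows (mol/min): A 71.982, B 186.02
Sensible, products 25→192 °C: 2300.8 kJ/min
Q = ΔH = -10418 kJ/min = -173.64 kW
Heat removed = 173.64 kJ/s

Q_out = 174 kJ/s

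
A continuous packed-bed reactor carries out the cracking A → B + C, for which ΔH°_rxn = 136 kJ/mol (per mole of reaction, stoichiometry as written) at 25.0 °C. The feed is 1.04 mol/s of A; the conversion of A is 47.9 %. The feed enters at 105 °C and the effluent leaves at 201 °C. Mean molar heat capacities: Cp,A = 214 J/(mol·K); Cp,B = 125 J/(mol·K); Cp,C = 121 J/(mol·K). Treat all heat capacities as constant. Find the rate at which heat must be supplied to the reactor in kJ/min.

Q_in = 5520 kJ/min

Extent of reaction ξ = 0.479 × 1.04 = 0.49816 mol/s
Reaction term: ξ·ΔH°_rxn = 0.49816 × 136 = 67.75 kJ/s
Sensible, feed 105→25 °C: -17.805 kJ/s
Outlet flows (mol/s): A 0.54184, B 0.49816, C 0.49816
Sensible, products 25→201 °C: 41.976 kJ/s
Q = ΔH = 91.921 kJ/s = 91.921 kW
Heat supplied = 5515.3 kJ/min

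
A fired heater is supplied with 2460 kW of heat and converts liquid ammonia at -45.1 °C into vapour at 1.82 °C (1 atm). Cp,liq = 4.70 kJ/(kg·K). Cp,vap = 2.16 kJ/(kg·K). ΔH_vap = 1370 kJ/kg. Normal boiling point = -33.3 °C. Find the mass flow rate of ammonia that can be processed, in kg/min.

Δh = 4.70×(-33.3−-45.1) + 1370 + 2.16×(1.82−-33.3) = 1501.3 kJ/kg
Q = 2460 kW = 2460 kJ/s = 147600 kJ/min
ṁ = Q/Δh = 147600 / 1501.3 = 98.314 kg/min

ṁ = 98.3 kg/min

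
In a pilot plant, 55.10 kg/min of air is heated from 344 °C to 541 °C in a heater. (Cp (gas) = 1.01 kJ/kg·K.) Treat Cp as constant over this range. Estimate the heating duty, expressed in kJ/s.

Q = ṁ·Cp·ΔT = 55.10 × 1.01 × (541 − 344) = 10963 kJ/min
Converting: 10963 / 60 s = 182.72 kW

Q = 183 kJ/s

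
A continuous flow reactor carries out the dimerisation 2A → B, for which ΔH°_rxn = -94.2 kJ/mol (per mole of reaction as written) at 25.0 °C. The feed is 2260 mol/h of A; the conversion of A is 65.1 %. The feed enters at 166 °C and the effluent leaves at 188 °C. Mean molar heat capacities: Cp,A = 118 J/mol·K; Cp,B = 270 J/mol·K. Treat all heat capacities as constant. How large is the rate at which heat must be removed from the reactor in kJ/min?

Q_out = 989 kJ/min

Extent of reaction ξ = 0.651 × 2260 / 2 = 735.63 mol/h
Reaction term: ξ·ΔH°_rxn = 735.63 × -94.2 = -69296 kJ/h
Sensible, feed 166→25 °C: -37602 kJ/h
Outlet flows (mol/h): A 788.74, B 735.63
Sensible, products 25→188 °C: 47546 kJ/h
Q = ΔH = -59353 kJ/h = -16.487 kW
Heat removed = 989.21 kJ/min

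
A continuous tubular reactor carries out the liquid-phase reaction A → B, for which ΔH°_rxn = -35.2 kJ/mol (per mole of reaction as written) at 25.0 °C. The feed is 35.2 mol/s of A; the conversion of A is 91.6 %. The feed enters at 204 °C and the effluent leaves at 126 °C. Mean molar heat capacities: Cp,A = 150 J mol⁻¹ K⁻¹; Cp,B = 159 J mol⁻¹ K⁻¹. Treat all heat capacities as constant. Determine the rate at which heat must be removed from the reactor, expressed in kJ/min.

Extent of reaction ξ = 0.916 × 35.2 = 32.243 mol/s
Reaction term: ξ·ΔH°_rxn = 32.243 × -35.2 = -1135 kJ/s
Sensible, feed 204→25 °C: -945.12 kJ/s
Outlet flows (mol/s): A 2.9568, B 32.243
Sensible, products 25→126 °C: 562.59 kJ/s
Q = ΔH = -1517.5 kJ/s = -1517.5 kW
Heat removed = 91049 kJ/min

Q_out = 91000 kJ/min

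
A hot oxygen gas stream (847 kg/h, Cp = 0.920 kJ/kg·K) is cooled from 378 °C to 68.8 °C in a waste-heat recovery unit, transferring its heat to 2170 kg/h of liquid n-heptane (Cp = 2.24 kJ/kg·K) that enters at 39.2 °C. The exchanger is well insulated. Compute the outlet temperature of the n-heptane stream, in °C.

Heat released by hot stream: Q = 847 × 0.920 × (378 − 68.8) = 240940 kJ/h
Energy balance on cold side (adiabatic exchanger): Q = ṁ_c·Cp_c·(T_c,out − T_c,in)
T_c,out = 39.2 + 240940/(2170 × 2.24) = 88.768 °C

T_c,out = 88.8 °C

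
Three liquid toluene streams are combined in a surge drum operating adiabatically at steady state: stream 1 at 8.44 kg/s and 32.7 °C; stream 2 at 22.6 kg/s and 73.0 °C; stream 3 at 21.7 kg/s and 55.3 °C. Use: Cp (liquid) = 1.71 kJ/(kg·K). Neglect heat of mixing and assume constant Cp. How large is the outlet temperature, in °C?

T_out = 59.3 °C

Adiabatic, steady state ⇒ Σ ṁᵢCp,ᵢ(T_out − Tᵢ) = 0
T_out = Σ ṁᵢCp,ᵢTᵢ / Σ ṁᵢCp,ᵢ
      = 5345.1 / 90.185 = 59.268 °C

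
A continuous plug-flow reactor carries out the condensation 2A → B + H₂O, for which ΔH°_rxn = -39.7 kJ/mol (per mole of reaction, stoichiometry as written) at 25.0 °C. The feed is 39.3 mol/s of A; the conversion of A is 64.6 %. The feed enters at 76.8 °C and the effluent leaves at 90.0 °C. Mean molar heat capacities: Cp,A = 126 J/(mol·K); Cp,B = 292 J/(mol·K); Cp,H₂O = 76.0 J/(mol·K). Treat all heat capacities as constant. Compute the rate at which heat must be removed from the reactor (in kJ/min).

Q_out = 20600 kJ/min

Extent of reaction ξ = 0.646 × 39.3 / 2 = 12.694 mol/s
Reaction term: ξ·ΔH°_rxn = 12.694 × -39.7 = -503.95 kJ/s
Sensible, feed 76.8→25 °C: -256.5 kJ/s
Outlet flows (mol/s): A 13.912, B 12.694, H₂O 12.694
Sensible, products 25→90.0 °C: 417.58 kJ/s
Q = ΔH = -342.87 kJ/s = -342.87 kW
Heat removed = 20572 kJ/min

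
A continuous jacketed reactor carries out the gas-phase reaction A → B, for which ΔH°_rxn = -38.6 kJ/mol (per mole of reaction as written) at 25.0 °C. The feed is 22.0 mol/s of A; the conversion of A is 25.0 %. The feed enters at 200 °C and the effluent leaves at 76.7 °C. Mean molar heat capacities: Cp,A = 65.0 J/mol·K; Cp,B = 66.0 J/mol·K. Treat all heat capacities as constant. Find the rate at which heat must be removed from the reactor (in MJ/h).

Q_out = 1400 MJ/h

Extent of reaction ξ = 0.250 × 22.0 = 5.5 mol/s
Reaction term: ξ·ΔH°_rxn = 5.5 × -38.6 = -212.3 kJ/s
Sensible, feed 200→25 °C: -250.25 kJ/s
Outlet flows (mol/s): A 16.5, B 5.5
Sensible, products 25→76.7 °C: 74.215 kJ/s
Q = ΔH = -388.33 kJ/s = -388.33 kW
Heat removed = 1398 MJ/h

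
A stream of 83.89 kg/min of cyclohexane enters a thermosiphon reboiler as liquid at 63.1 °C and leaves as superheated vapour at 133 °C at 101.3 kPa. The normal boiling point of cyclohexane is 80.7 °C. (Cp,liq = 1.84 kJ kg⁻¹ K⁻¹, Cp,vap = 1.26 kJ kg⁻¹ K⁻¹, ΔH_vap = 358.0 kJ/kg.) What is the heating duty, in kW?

liquid 63.1→80.7 °C: 32.384 kJ/kg
vaporisation at 80.7 °C: 358 kJ/kg
vapour 80.7→133 °C: 65.898 kJ/kg
Δh = 32.384 + 358 + 65.898 = 456.28 kJ/kg
Q = ṁ·Δh = 83.89 kg/min × 456.28 kJ/kg = 38277 kJ/min
|Q| = 637.96 kW

Q = 638 kW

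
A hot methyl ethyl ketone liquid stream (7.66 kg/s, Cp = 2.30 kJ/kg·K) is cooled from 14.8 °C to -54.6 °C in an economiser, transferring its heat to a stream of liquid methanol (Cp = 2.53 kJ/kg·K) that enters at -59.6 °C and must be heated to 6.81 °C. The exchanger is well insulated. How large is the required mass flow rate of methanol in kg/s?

ṁ_c = 7.28 kg/s

Heat released by hot stream: Q = 7.66 × 2.30 × (14.8 − -54.6) = 1222.7 kJ/s
Energy balance on cold side (adiabatic exchanger): Q = ṁ_c·Cp_c·(T_c,out − T_c,in)
ṁ_c = 1222.7 / [2.53 × (6.81 − -59.6)] = 7.2772 kg/s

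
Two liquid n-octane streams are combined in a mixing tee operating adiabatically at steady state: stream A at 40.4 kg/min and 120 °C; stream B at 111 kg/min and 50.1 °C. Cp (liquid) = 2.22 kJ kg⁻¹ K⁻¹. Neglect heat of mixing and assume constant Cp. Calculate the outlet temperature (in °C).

Energy balance with Q = 0: Σ ṁᵢCp,ᵢ(T_out − Tᵢ) = 0
T_out = Σ ṁᵢCp,ᵢTᵢ / Σ ṁᵢCp,ᵢ
      = 23108 / 336.11 = 68.752 °C

T_out = 68.8 °C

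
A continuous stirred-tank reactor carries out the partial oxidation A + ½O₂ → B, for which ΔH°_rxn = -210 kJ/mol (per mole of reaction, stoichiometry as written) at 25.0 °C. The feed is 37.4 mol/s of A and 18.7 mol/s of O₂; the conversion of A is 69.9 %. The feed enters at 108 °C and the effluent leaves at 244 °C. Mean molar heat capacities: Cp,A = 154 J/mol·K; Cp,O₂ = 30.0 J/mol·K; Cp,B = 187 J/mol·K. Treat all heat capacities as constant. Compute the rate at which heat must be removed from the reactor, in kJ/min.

Q_out = 272000 kJ/min

Extent of reaction ξ = 0.699 × 37.4 = 26.143 mol/s
Reaction term: ξ·ΔH°_rxn = 26.143 × -210 = -5489.9 kJ/s
Sensible, feed 108→25 °C: -524.61 kJ/s
Outlet flows (mol/s): A 11.257, O₂ 5.6287, B 26.143
Sensible, products 25→244 °C: 1487.3 kJ/s
Q = ΔH = -4527.3 kJ/s = -4527.3 kW
Heat removed = 271640 kJ/min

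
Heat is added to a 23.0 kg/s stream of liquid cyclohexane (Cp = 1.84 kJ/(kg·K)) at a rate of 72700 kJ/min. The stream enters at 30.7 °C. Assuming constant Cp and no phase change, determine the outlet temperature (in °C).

Q = 72700 kJ/min = 1211.7 kJ/s
ΔT = Q/(ṁ·Cp) = 1211.7/(23.0×1.84) = 28.631 K
T_out = 30.7 + 28.631 = 59.331 °C

T_out = 59.3 °C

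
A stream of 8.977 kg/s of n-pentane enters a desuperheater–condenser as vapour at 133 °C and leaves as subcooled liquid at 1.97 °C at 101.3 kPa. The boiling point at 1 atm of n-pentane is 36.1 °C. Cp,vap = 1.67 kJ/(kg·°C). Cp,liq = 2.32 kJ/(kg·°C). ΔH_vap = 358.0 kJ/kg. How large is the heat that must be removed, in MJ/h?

vapour 133→36.1 °C: -161.82 kJ/kg
condensation at 36.1 °C: -358 kJ/kg
liquid 36.1→1.97 °C: -79.182 kJ/kg
Δh = -161.82 + -358 + -79.182 = -599 kJ/kg
Q = ṁ·Δh = 8.977 kg/s × -599 kJ/kg = -5377.3 kJ/s
|Q| = 5377.3 kW = 19358 MJ/h

Q_c = 19400 MJ/h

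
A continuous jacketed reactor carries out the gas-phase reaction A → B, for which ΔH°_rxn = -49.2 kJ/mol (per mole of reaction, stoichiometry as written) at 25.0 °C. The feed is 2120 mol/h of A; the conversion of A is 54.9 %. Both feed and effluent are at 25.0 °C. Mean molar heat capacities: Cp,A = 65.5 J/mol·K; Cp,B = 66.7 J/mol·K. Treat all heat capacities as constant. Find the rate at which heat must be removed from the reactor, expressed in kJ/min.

Extent of reaction ξ = 0.549 × 2120 = 1163.9 mol/h
Reaction term: ξ·ΔH°_rxn = 1163.9 × -49.2 = -57263 kJ/h
Q = ΔH = -57263 kJ/h = -15.906 kW
Heat removed = 954.38 kJ/min

Q_out = 954 kJ/min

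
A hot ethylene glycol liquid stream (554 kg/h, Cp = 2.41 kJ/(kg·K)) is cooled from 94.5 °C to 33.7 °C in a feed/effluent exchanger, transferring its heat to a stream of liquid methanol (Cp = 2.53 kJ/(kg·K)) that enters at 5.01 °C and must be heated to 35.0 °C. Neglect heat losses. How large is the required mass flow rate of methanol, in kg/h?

ṁ_c = 1070 kg/h

Heat released by hot stream: Q = 554 × 2.41 × (94.5 − 33.7) = 81177 kJ/h
Energy balance on cold side (adiabatic exchanger): Q = ṁ_c·Cp_c·(T_c,out − T_c,in)
ṁ_c = 81177 / [2.53 × (35.0 − 5.01)] = 1069.9 kg/h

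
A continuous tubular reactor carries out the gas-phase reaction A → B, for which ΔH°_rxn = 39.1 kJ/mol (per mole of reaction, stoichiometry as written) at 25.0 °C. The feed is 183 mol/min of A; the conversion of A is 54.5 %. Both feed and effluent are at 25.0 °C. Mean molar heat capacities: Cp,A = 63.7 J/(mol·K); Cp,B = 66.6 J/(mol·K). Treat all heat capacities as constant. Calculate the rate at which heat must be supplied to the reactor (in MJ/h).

Extent of reaction ξ = 0.545 × 183 = 99.735 mol/min
Reaction term: ξ·ΔH°_rxn = 99.735 × 39.1 = 3899.6 kJ/min
Q = ΔH = 3899.6 kJ/min = 64.994 kW
Heat supplied = 233.98 MJ/h

Q_in = 234 MJ/h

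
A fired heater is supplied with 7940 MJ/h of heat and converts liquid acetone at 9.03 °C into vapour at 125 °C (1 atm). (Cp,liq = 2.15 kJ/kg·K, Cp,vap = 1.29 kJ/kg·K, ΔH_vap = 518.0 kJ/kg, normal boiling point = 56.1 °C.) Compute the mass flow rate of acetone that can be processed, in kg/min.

ṁ = 187 kg/min

Δh = 2.15×(56.1−9.03) + 518.0 + 1.29×(125−56.1) = 708.08 kJ/kg
Q = 7940 MJ/h = 2205.6 kJ/s = 132330 kJ/min
ṁ = Q/Δh = 132330 / 708.08 = 186.89 kg/min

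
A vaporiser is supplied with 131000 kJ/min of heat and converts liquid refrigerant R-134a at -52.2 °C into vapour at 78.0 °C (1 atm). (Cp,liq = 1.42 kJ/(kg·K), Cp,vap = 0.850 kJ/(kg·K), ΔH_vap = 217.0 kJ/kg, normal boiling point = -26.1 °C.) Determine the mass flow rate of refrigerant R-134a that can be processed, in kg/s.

Δh = 1.42×(-26.1−-52.2) + 217.0 + 0.850×(78.0−-26.1) = 342.55 kJ/kg
Q = 131000 kJ/min = 2183.3 kJ/s = 2183.3 kJ/s
ṁ = Q/Δh = 2183.3 / 342.55 = 6.3738 kg/s

ṁ = 6.37 kg/s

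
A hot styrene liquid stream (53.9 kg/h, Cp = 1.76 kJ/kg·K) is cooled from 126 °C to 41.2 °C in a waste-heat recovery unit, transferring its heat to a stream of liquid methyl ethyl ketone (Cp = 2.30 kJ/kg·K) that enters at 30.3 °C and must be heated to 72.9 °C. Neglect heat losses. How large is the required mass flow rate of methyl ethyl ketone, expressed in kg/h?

ṁ_c = 82.1 kg/h

Heat released by hot stream: Q = 53.9 × 1.76 × (126 − 41.2) = 8044.5 kJ/h
Energy balance on cold side (adiabatic exchanger): Q = ṁ_c·Cp_c·(T_c,out − T_c,in)
ṁ_c = 8044.5 / [2.30 × (72.9 − 30.3)] = 82.103 kg/h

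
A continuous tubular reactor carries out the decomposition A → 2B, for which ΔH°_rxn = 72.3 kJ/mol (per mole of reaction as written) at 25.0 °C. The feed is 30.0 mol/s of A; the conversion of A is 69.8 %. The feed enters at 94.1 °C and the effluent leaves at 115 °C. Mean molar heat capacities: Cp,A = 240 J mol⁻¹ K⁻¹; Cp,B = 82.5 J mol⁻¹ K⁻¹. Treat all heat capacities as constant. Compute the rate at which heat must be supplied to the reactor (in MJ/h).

Q_in = 5480 MJ/h

Extent of reaction ξ = 0.698 × 30.0 = 20.94 mol/s
Reaction term: ξ·ΔH°_rxn = 20.94 × 72.3 = 1514 kJ/s
Sensible, feed 94.1→25 °C: -497.52 kJ/s
Outlet flows (mol/s): A 9.06, B 41.88
Sensible, products 25→115 °C: 506.65 kJ/s
Q = ΔH = 1523.1 kJ/s = 1523.1 kW
Heat supplied = 5483.1 MJ/h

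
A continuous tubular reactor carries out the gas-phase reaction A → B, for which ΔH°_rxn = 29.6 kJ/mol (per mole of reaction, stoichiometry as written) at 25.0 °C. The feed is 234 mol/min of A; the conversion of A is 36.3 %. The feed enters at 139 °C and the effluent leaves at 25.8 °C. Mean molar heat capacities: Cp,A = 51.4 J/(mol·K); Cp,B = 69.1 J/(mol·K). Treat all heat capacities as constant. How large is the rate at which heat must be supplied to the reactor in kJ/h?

Extent of reaction ξ = 0.363 × 234 = 84.942 mol/min
Reaction term: ξ·ΔH°_rxn = 84.942 × 29.6 = 2514.3 kJ/min
Sensible, feed 139→25 °C: -1371.1 kJ/min
Outlet flows (mol/min): A 149.06, B 84.942
Sensible, products 25→25.8 °C: 10.825 kJ/min
Q = ΔH = 1154 kJ/min = 19.233 kW
Heat supplied = 69238 kJ/h

Q_in = 69200 kJ/h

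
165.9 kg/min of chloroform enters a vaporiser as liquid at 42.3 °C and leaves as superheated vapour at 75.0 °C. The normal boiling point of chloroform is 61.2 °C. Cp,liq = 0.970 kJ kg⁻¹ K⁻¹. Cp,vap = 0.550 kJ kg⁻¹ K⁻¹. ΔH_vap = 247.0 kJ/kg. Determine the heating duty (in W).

liquid 42.3→61.2 °C: 18.333 kJ/kg
vaporisation at 61.2 °C: 247 kJ/kg
vapour 61.2→75.0 °C: 7.59 kJ/kg
Δh = 18.333 + 247 + 7.59 = 272.92 kJ/kg
Q = ṁ·Δh = 165.9 kg/min × 272.92 kJ/kg = 45278 kJ/min
|Q| = 754.63 kW = 754630 W

Q = 755000 W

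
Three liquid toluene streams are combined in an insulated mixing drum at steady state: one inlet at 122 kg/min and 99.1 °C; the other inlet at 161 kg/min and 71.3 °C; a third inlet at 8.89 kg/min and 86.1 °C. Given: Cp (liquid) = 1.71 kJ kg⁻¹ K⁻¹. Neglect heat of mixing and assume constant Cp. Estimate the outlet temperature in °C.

No heat crosses the boundary, so H_out = H_in.
T_out = Σ ṁᵢCp,ᵢTᵢ / Σ ṁᵢCp,ᵢ
      = 41613 / 499.13 = 83.37 °C

T_out = 83.4 °C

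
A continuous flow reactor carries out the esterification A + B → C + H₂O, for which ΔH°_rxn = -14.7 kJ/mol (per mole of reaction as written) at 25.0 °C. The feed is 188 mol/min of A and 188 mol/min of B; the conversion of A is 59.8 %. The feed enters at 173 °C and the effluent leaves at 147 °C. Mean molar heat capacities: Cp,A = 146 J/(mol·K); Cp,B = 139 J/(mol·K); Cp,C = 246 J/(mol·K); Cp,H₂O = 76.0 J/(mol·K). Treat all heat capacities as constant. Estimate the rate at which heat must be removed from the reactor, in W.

Q_out = 42300 W

Extent of reaction ξ = 0.598 × 188 = 112.42 mol/min
Reaction term: ξ·ΔH°_rxn = 112.42 × -14.7 = -1652.6 kJ/min
Sensible, feed 173→25 °C: -7929.8 kJ/min
Outlet flows (mol/min): A 75.576, B 75.576, C 112.42, H₂O 112.42
Sensible, products 25→147 °C: 7044.2 kJ/min
Q = ΔH = -2538.2 kJ/min = -42.304 kW
Heat removed = 42304 W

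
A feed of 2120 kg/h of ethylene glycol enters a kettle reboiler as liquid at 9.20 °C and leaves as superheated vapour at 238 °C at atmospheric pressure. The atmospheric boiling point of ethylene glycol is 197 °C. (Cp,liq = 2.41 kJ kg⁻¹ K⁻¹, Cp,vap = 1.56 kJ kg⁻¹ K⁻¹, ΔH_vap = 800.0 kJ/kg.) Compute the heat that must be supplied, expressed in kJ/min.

liquid 9.20→197 °C: 452.6 kJ/kg
vaporisation at 197 °C: 800 kJ/kg
vapour 197→238 °C: 63.96 kJ/kg
Δh = 452.6 + 800 + 63.96 = 1316.6 kJ/kg
Q = ṁ·Δh = 2120 kg/h × 1316.6 kJ/kg = 2.7911e+06 kJ/h
|Q| = 775.31 kW = 46518 kJ/min

Q = 46500 kJ/min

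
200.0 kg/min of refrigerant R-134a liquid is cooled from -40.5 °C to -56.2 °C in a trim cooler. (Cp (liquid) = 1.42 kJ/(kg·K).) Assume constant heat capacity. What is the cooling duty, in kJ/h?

Q_c = 268000 kJ/h

Q = ṁ·Cp·ΔT = 200.0 × 1.42 × (-56.2 − -40.5) = -4458.8 kJ/min
Converting: 4458.8 / 60 s = 74.313 kW
Cooling duty = 267530 kJ/h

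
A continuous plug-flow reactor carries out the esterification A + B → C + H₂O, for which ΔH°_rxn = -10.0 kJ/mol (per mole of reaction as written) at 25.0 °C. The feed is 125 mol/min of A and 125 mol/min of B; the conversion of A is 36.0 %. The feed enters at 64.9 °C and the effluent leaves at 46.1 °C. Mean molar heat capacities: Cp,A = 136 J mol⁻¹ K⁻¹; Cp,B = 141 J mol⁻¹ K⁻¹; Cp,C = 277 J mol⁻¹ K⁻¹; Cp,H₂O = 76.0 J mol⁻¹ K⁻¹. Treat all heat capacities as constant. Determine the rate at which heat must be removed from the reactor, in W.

Q_out = 17100 W

Extent of reaction ξ = 0.360 × 125 = 45 mol/min
Reaction term: ξ·ΔH°_rxn = 45 × -10.0 = -450 kJ/min
Sensible, feed 64.9→25 °C: -1381.5 kJ/min
Outlet flows (mol/min): A 80, B 80, C 45, H₂O 45
Sensible, products 25→46.1 °C: 802.75 kJ/min
Q = ΔH = -1028.8 kJ/min = -17.146 kW
Heat removed = 17146 W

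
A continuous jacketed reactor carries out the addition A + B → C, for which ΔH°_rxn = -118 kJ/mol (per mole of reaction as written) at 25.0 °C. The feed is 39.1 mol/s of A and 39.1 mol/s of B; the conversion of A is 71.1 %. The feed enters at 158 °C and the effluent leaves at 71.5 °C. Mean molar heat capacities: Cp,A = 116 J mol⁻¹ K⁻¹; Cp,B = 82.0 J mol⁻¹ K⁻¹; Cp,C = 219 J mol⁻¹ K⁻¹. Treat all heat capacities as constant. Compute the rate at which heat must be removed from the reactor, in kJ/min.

Extent of reaction ξ = 0.711 × 39.1 = 27.8 mol/s
Reaction term: ξ·ΔH°_rxn = 27.8 × -118 = -3280.4 kJ/s
Sensible, feed 158→25 °C: -1029.7 kJ/s
Outlet flows (mol/s): A 11.3, B 11.3, C 27.8
Sensible, products 25→71.5 °C: 387.14 kJ/s
Q = ΔH = -3922.9 kJ/s = -3922.9 kW
Heat removed = 235380 kJ/min

Q_out = 235000 kJ/min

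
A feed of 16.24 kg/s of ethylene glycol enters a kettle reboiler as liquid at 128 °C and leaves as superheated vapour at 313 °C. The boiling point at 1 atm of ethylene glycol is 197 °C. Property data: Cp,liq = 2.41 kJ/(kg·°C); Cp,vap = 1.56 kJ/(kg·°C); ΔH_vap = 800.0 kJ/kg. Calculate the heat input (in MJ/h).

Q = 67100 MJ/h

liquid 128→197 °C: 166.29 kJ/kg
vaporisation at 197 °C: 800 kJ/kg
vapour 197→313 °C: 180.96 kJ/kg
Δh = 166.29 + 800 + 180.96 = 1147.2 kJ/kg
Q = ṁ·Δh = 16.24 kg/s × 1147.2 kJ/kg = 18631 kJ/s
|Q| = 18631 kW = 67073 MJ/h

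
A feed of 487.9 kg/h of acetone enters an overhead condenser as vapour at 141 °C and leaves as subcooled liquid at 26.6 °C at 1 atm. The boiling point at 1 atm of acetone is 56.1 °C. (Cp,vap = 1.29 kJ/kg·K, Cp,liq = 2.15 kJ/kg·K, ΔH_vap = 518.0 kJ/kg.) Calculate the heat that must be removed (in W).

vapour 141→56.1 °C: -109.52 kJ/kg
condensation at 56.1 °C: -518 kJ/kg
liquid 56.1→26.6 °C: -63.425 kJ/kg
Δh = -109.52 + -518 + -63.425 = -690.95 kJ/kg
Q = ṁ·Δh = 487.9 kg/h × -690.95 kJ/kg = -337110 kJ/h
|Q| = 93.642 kW = 93642 W

Q_c = 93600 W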